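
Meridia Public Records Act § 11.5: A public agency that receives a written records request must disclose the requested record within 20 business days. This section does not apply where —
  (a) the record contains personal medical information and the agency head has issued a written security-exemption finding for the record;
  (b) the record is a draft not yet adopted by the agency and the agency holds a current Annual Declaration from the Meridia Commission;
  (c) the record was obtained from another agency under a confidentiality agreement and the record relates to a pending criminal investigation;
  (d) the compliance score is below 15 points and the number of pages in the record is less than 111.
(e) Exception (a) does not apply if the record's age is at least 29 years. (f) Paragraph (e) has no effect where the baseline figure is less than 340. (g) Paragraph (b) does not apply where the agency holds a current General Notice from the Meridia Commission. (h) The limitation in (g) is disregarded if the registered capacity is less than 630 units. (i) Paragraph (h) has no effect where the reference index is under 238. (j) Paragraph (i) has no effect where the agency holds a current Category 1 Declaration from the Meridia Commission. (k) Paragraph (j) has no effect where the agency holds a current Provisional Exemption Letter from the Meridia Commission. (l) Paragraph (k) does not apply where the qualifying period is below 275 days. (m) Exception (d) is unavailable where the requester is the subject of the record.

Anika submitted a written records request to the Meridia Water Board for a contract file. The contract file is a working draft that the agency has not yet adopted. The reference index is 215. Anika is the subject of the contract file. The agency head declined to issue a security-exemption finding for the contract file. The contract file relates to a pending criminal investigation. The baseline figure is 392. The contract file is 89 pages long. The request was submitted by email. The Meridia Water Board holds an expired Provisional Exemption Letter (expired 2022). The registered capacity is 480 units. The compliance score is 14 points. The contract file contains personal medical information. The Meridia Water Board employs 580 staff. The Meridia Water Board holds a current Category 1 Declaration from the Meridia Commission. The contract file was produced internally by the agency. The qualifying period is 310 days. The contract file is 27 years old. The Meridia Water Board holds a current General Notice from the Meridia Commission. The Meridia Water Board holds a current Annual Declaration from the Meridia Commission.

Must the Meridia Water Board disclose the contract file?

No — exception (b) applies; the Meridia Water Board is not required to disclose the contract file.

Exception (a) does not apply: the agency head declined to issue a security-exemption finding.
Exception (b)'s conditions are all satisfied: the contract file is an unadopted draft; a current Annual Declaration is held. Considering the limiting provisions: (g) applies (a current General Notice is held), but yields to (h): (h) operates against (g): the registered capacity is 480 units, less than the 630 units limit. (i) would limit (h) — the reference index is 215, under the 238 limit — but (j) sets (i) aside: (j) operates against (i): a current Category 1 Declaration is held. (k) is not triggered (no current Provisional Exemption Letter is held), so (j) stands. So (b) applies.
Exception (c) fails — the contract file was produced internally.
Exception (d)'s conditions are all satisfied: the compliance score is 14 points, below the 15 points limit; the number of pages in the record is 89, less than the 111 limit. However, paragraph (m) must be considered: (m) operates against (d): Anika is the subject of the contract file. (d) is therefore removed.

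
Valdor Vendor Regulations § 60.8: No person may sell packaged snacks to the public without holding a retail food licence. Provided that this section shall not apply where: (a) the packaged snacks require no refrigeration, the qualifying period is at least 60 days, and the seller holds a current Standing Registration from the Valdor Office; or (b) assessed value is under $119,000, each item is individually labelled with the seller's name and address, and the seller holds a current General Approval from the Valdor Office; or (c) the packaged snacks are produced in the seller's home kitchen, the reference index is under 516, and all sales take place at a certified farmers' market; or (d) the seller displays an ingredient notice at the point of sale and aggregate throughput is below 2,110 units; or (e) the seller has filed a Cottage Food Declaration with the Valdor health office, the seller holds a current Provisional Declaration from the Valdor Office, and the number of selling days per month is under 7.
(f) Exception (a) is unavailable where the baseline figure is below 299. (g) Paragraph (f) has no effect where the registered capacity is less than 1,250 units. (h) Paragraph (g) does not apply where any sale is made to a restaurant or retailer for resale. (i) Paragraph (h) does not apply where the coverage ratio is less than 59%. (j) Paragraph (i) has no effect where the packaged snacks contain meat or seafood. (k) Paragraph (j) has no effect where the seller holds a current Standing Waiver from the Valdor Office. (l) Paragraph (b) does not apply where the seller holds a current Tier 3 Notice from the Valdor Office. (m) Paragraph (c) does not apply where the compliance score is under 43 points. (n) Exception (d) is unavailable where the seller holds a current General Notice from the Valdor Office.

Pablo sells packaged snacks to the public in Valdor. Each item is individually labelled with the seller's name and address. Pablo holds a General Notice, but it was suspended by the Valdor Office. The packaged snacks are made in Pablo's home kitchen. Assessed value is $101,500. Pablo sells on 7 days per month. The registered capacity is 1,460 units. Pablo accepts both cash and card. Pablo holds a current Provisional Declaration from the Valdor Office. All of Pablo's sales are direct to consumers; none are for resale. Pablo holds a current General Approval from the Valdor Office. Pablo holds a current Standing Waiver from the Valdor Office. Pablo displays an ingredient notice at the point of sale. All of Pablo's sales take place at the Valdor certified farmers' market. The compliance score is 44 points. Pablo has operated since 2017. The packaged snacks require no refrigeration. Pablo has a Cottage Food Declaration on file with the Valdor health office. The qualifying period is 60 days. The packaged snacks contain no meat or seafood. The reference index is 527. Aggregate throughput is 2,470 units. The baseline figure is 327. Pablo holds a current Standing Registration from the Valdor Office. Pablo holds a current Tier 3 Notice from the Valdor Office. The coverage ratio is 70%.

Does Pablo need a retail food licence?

Exception (a): the packaged snacks are shelf-stable; the qualifying period is 60 days, meeting the 60 days threshold; a current Standing Registration is held — every condition holds. As to paragraphs (f)–(k): (f), which would limit (a), does not operate here: the baseline figure is 327, not below 299. So (a) applies.
Exception (b) is satisfied on its face — assessed value is $101,500, under the $119,000 limit; items are individually labelled; a current General Approval is held. However, paragraph (l) must be considered: (l) is engaged — a current Tier 3 Notice is held. Exception (b) does not apply.
Exception (c) requires that the reference index is under 516; but the reference index is 527, not under 516, so (c) is unavailable.
Exception (d) requires that aggregate throughput is below 2,110 units; but aggregate throughput is 2,470 units, not below 2,110 units, so (d) is unavailable.
Exception (e) does not apply: the number of selling days per month is 7, not under 7.

No — exception (a) applies; Pablo is not required to hold a retail food licence.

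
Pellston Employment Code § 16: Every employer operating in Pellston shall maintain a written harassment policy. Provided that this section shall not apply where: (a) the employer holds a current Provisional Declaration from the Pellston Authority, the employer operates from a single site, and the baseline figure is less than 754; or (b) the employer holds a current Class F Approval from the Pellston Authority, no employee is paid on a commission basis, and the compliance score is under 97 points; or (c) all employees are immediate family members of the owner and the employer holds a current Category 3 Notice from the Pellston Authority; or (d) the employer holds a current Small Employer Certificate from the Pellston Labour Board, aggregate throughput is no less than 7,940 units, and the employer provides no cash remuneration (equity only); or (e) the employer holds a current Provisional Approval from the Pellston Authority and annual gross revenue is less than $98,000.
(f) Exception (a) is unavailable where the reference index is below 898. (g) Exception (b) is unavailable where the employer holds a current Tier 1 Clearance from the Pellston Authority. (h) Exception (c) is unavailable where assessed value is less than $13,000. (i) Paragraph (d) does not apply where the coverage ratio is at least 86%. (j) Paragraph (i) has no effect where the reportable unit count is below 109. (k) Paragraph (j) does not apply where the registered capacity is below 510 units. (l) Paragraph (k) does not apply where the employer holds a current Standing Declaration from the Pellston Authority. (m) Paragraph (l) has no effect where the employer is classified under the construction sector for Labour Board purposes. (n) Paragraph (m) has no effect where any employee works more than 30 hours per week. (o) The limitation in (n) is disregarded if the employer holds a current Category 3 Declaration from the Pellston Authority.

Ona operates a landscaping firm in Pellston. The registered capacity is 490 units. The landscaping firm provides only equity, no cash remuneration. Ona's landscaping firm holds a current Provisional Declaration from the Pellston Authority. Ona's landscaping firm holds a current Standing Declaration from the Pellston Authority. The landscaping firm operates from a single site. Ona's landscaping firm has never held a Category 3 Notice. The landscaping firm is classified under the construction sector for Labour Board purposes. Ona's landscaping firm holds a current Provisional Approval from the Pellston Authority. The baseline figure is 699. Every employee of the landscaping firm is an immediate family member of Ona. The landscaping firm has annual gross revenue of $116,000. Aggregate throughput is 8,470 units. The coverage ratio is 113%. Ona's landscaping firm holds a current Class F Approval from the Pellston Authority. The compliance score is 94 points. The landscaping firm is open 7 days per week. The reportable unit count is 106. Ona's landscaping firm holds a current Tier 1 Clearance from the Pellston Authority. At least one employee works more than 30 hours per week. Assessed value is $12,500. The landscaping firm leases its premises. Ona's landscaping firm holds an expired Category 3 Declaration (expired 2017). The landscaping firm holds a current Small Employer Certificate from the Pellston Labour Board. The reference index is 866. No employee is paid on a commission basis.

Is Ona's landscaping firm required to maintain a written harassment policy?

Exception (a): a current Provisional Declaration is held; the employer operates from a single site; the baseline figure is 699, less than the 754 limit — every condition holds. But: (f) applies — the reference index is 866, below the 898 limit. Exception (a) does not apply.
All of (b)'s requirements are met (a current Class F Approval is held; no employee is paid on commission; the compliance score is 94 points, under the 97 points limit). However, paragraph (g) must be considered: (g) operates against (b): a current Tier 1 Clearance is held. (b) is therefore removed.
Exception (c) does not apply: there is no Category 3 Notice in force.
Exception (d)'s conditions are all satisfied: a current Small Employer Certificate is held; aggregate throughput is 8,470 units, meeting the 7,940 units threshold; remuneration is equity-only. Under paragraphs (i)–(o): (i) is engaged (the coverage ratio is 113%, meeting the 86% threshold), but is itself disapplied by (j): (j) operates against (i): the reportable unit count is 106, below the 109 limit. (k) operates (the registered capacity is 490 units, below the 510 units limit), but is overridden by (l): (l) applies — a current Standing Declaration is held. (m) is triggered (the landscaping firm is classified under the construction sector), but is displaced by (n): (n) applies — at least one employee exceeds 30 hours/week. (o), which would lift (n), is not triggered — no current Category 3 Declaration is held. (d) remains available.
Exception (e) requires that annual gross revenue is less than $98,000; but annual gross revenue is $116,000, not less than $98,000, so (e) is unavailable.

No — exception (d) applies; Ona's landscaping firm is not required to maintain a written harassment policy.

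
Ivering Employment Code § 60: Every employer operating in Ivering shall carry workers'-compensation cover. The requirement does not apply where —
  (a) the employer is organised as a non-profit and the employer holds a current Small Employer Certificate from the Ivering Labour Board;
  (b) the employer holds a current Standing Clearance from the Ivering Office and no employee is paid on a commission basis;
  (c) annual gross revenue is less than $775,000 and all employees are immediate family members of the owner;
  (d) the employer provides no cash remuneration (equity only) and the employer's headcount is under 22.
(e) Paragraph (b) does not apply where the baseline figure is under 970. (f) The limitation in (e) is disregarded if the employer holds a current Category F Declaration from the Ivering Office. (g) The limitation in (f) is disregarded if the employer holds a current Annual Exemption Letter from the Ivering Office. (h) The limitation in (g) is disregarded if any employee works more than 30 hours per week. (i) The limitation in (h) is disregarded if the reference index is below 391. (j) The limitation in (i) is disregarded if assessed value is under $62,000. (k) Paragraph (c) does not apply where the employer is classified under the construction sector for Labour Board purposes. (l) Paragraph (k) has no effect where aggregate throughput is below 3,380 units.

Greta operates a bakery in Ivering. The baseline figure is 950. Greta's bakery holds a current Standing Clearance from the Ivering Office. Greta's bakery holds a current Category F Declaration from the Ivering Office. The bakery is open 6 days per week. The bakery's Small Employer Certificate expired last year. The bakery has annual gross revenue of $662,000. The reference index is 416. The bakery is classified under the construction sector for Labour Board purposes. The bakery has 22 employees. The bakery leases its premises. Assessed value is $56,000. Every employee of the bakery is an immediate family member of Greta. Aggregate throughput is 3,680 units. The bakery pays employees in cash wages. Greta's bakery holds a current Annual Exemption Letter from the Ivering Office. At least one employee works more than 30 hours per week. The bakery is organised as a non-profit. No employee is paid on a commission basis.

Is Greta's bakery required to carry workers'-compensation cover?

Exception (a) requires that the employer holds a current Small Employer Certificate from the Ivering Labour Board; but the Small Employer Certificate has expired, so (a) is unavailable.
Exception (b): a current Standing Clearance is held; no employee is paid on commission — every condition holds. As to paragraphs (e)–(j): (e) would limit (b) — the baseline figure is 950, under the 970 limit — but (f) sets (e) aside: (f) operates against (e): a current Category F Declaration is held. (g) would limit (f) — a current Annual Exemption Letter is held — but (h) sets (g) aside: (h) operates against (g): at least one employee exceeds 30 hours/week. (i), which would lift (h), is not triggered — the reference index is 416, not below 391. (b) remains available.
All of (c)'s requirements are met (annual gross revenue is $662,000, less than the $775,000 limit; every employee is an immediate family member). But applying paragraphs (k)–(l): (k) operates against (c): the bakery is classified under the construction sector. (l) does not operate here (aggregate throughput is 3,680 units, not below 3,380 units), so (k) stands. (c) is therefore removed.
Exception (d) does not apply: employees are paid cash wages.

No — exception (b) applies; Greta's bakery is not required to carry workers'-compensation cover.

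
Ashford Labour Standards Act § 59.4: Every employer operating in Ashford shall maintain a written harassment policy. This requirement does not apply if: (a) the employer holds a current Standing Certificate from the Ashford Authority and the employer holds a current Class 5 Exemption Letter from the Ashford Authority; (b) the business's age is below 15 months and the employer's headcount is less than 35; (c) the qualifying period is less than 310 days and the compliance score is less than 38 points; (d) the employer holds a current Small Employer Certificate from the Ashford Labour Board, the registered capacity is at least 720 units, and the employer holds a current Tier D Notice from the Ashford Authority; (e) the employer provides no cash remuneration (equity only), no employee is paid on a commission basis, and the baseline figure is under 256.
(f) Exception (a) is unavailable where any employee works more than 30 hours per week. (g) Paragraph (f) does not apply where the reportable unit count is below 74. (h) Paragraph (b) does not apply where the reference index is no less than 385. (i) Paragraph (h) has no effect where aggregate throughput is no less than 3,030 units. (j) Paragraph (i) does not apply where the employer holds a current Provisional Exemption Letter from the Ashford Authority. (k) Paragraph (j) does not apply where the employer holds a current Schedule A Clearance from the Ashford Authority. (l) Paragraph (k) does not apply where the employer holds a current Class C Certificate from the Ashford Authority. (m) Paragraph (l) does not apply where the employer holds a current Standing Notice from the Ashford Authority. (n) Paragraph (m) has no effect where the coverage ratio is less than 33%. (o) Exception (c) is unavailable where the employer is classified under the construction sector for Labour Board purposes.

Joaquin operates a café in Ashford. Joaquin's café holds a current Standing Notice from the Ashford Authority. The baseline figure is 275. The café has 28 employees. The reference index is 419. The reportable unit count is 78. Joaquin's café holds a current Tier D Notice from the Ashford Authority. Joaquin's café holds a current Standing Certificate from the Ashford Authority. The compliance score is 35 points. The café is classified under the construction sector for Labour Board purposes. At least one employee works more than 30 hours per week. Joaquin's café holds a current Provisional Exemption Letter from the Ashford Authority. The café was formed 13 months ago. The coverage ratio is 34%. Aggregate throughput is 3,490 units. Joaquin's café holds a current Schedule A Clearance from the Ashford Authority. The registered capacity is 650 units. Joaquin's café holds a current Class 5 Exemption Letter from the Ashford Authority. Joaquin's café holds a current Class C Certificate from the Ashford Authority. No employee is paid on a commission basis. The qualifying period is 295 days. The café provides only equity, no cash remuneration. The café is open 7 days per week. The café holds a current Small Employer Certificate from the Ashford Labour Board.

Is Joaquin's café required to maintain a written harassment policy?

No — exception (b) applies; Joaquin's café is not required to maintain a written harassment policy.

All of (a)'s requirements are met (a current Standing Certificate is held; a current Class 5 Exemption Letter is held). But applying paragraphs (f)–(g): (f) is engaged — at least one employee exceeds 30 hours/week. (g) does not operate here (the reportable unit count is 78, not below 74), so (f) stands. So (a) is unavailable.
Exception (b) is satisfied on its face — the business's age is 13 months, below the 15 months limit; the employer's headcount is 28, less than the 35 limit. Applying paragraphs (h)–(n): (h) operates (the reference index is 419, meeting the 385 threshold), but is overridden by (i): (i) operates — aggregate throughput is 3,490 units, meeting the 3,030 units threshold. (j) applies (a current Provisional Exemption Letter is held), but is set aside by (k): (k) applies — a current Schedule A Clearance is held. (l) would limit (k) — a current Class C Certificate is held — but (m) sets (l) aside: (m) operates against (l): a current Standing Notice is held. (n), which would lift (m), is not triggered — the coverage ratio is 34%, not less than 33%. Exception (b) stands.
Exception (c) is satisfied on its face — the qualifying period is 295 days, less than the 310 days limit; the compliance score is 35 points, less than the 38 points limit. Turning to paragraph (o): (o) is engaged — the café is classified under the construction sector. (c) is therefore removed.
Exception (d) does not apply: the registered capacity is 650 units, short of 720 units.
Exception (e) does not apply: the baseline figure is 275, not under 256.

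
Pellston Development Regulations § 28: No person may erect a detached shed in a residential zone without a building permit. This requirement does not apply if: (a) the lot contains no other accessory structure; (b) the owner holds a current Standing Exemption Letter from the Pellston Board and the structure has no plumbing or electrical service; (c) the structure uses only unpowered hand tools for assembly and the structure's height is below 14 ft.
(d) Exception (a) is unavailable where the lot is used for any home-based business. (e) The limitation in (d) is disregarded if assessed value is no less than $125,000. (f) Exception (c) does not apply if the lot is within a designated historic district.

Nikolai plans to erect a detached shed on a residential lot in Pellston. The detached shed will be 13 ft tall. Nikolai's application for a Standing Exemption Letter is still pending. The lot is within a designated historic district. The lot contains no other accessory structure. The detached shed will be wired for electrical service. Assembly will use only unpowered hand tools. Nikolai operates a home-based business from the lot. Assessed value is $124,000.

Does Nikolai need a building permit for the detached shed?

Yes — Nikolai must obtain a building permit.

Exception (a) is satisfied on its face — the lot has no other accessory structure. But: (d) operates against (a): a home-based business operates on the lot. (e), which would lift (d), is not engaged — assessed value is $124,000, short of $125,000. So (a) is unavailable.
Exception (b) fails — there is no Standing Exemption Letter in force.
All of (c)'s requirements are met (assembly uses only hand tools; the structure's height is 13 ft, below the 14 ft limit). Turning to paragraph (f): (f) operates against (c): the lot is in a historic district. So (c) is unavailable.
No exception is made out. Nikolai falls within the general rule.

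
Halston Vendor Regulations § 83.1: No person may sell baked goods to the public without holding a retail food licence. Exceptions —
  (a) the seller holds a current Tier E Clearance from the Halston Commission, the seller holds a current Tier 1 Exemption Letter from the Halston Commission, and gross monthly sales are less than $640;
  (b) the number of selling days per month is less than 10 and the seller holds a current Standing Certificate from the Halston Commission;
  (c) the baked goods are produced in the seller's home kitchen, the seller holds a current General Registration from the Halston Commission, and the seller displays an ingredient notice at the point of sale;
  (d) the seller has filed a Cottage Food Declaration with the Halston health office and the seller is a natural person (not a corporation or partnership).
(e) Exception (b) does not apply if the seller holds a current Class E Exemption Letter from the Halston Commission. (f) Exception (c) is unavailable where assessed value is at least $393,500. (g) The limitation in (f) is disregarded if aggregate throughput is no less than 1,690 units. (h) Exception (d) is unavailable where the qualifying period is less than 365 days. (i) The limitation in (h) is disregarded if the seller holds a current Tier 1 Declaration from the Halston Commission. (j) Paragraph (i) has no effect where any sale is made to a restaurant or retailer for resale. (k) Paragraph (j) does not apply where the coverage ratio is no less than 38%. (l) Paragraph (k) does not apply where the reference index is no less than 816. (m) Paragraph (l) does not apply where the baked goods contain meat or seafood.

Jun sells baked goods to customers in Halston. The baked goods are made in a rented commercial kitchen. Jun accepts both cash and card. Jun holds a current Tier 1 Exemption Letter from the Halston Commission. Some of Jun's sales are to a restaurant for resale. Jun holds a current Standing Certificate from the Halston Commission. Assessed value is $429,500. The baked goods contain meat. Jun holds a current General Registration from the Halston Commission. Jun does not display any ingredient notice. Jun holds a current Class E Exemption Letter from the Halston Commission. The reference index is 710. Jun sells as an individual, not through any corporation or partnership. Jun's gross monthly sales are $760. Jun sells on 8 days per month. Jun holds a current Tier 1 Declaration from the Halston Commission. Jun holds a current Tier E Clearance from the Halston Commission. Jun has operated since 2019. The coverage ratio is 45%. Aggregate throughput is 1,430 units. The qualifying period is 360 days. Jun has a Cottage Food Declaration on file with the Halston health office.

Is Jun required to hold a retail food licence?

No — exception (d) applies; Jun is not required to hold a retail food licence.

Exception (a) fails — gross monthly sales are $760, not less than $640.
Exception (b)'s conditions are all satisfied: the number of selling days per month is 8, less than the 10 limit; a current Standing Certificate is held. Turning to paragraph (e): (e) operates against (b): a current Class E Exemption Letter is held. Exception (b) does not apply.
Exception (c) fails — the baked goods are made in a commercial kitchen, not a home kitchen.
Exception (d) is satisfied on its face — a Cottage Food Declaration is on file; the seller is a natural person. Applying paragraphs (h)–(m): (h) would limit (d) — the qualifying period is 360 days, less than the 365 days limit — but (i) sets (h) aside: (i) operates against (h): a current Tier 1 Declaration is held. (j) would limit (i) — some sales are to a restaurant for resale — but (k) sets (j) aside: (k) is triggered — the coverage ratio is 45%, meeting the 38% threshold. (l), which would lift (k), is not triggered — the reference index is 710, short of 816. So (d) applies.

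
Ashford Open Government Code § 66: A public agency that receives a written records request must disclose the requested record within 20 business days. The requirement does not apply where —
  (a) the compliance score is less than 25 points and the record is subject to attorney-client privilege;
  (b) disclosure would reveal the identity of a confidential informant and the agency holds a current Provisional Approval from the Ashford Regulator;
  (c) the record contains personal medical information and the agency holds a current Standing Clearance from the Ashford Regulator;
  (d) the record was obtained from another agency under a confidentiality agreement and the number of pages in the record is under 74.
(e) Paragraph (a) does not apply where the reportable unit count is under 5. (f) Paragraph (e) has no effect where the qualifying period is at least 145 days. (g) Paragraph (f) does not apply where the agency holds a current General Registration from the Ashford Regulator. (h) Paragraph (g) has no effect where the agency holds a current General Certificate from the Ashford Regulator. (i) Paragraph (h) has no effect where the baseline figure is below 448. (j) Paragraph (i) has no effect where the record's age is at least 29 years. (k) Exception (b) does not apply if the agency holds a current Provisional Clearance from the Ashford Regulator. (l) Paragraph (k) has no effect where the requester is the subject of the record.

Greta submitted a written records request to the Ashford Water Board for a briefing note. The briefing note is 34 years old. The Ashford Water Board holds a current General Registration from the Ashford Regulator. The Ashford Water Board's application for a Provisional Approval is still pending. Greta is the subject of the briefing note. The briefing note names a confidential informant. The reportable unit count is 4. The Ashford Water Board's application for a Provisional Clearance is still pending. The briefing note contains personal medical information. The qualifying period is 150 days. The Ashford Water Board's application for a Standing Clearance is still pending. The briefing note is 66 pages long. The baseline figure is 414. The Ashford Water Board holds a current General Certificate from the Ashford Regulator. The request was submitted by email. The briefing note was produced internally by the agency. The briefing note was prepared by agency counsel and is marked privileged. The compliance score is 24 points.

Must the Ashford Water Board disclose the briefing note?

No — exception (a) applies; the Ashford Water Board is not required to disclose the briefing note.

Exception (a): the compliance score is 24 points, less than the 25 points limit; the briefing note is privileged — every condition holds. Applying paragraphs (e)–(j): (e) would limit (a) — the reportable unit count is 4, under the 5 limit — but (f) sets (e) aside: (f) is engaged — the qualifying period is 150 days, meeting the 145 days threshold. (g) operates (a current General Registration is held), but is itself disapplied by (h): (h) operates against (g): a current General Certificate is held. (i) would limit (h) — the baseline figure is 414, below the 448 limit — but (j) sets (i) aside: (j) operates — the record's age is 34 years, meeting the 29 years threshold. So (a) applies.
Exception (b) fails — there is no Provisional Approval in force.
Exception (c) does not apply: the Standing Clearance is not current.
Exception (d) fails — the briefing note was produced internally.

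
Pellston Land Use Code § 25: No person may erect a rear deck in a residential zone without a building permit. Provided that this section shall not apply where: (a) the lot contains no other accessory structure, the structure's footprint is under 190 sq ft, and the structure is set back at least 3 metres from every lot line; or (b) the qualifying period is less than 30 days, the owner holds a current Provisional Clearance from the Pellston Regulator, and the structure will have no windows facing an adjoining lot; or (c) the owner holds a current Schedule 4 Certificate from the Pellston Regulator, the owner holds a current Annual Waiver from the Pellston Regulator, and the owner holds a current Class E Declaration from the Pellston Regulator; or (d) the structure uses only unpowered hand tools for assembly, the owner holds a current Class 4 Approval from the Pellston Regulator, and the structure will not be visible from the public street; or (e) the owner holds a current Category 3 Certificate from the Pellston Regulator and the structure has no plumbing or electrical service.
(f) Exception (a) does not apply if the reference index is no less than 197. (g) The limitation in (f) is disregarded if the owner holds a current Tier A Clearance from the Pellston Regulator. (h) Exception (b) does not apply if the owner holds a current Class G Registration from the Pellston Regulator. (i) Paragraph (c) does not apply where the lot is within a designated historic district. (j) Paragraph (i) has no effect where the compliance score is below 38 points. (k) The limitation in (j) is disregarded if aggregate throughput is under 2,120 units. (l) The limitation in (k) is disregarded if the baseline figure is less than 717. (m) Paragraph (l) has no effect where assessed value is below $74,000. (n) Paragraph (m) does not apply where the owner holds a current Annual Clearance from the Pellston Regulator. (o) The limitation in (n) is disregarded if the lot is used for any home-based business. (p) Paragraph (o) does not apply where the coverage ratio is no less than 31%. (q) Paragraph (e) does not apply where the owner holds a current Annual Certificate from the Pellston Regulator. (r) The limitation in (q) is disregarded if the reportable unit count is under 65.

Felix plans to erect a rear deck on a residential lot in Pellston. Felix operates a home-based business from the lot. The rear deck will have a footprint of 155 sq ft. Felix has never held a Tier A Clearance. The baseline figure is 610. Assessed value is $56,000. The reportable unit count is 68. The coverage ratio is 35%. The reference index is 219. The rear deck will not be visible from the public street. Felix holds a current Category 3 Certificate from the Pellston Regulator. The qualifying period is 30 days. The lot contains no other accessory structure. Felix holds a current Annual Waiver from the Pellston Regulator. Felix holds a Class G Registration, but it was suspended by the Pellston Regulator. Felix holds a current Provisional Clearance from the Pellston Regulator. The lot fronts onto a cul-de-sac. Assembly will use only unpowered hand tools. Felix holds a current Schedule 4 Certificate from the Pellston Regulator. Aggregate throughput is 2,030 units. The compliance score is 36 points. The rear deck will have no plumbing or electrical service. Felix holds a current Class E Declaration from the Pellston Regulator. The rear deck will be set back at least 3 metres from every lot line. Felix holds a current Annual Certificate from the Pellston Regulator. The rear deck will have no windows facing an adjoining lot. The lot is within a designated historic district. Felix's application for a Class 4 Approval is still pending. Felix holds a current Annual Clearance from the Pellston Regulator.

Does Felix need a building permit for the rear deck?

No — exception (c) applies; Felix does not need a building permit.

Exception (a) is satisfied on its face — the lot has no other accessory structure; the structure's footprint is 155 sq ft, under the 190 sq ft limit; the setback is at least 3 m on every side. Turning to paragraphs (f)–(g): (f) operates — the reference index is 219, meeting the 197 threshold. (g) is inapplicable (there is no Tier A Clearance in force), so (f) stands. (a) is therefore removed.
Exception (b) requires that the qualifying period is less than 30 days; but the qualifying period is 30 days, not less than 30 days, so (b) is unavailable.
Exception (c)'s conditions are all satisfied: a current Schedule 4 Certificate is held; a current Annual Waiver is held; a current Class E Declaration is held. Considering the limiting provisions: (i) would limit (c) — the lot is in a historic district — but (j) sets (i) aside: (j) operates against (i): the compliance score is 36 points, below the 38 points limit. (k) would limit (j) — aggregate throughput is 2,030 units, under the 2,120 units limit — but (l) sets (k) aside: (l) operates against (k): the baseline figure is 610, less than the 717 limit. (m) would limit (l) — assessed value is $56,000, below the $74,000 limit — but (n) sets (m) aside: (n) operates against (m): a current Annual Clearance is held. (o) is engaged (a home-based business operates on the lot), but is overridden by (p): (p) operates against (o): the coverage ratio is 35%, meeting the 31% threshold. Exception (c) stands.
Exception (d) requires that the owner holds a current Class 4 Approval from the Pellston Regulator; but no current Class 4 Approval is held, so (d) is unavailable.
Exception (e) is satisfied on its face — a current Category 3 Certificate is held; there is no plumbing or electrical service. But applying paragraphs (q)–(r): (q) operates against (e): a current Annual Certificate is held. (r) does not operate here (the reportable unit count is 68, not under 65), so (q) stands. Exception (e) does not apply.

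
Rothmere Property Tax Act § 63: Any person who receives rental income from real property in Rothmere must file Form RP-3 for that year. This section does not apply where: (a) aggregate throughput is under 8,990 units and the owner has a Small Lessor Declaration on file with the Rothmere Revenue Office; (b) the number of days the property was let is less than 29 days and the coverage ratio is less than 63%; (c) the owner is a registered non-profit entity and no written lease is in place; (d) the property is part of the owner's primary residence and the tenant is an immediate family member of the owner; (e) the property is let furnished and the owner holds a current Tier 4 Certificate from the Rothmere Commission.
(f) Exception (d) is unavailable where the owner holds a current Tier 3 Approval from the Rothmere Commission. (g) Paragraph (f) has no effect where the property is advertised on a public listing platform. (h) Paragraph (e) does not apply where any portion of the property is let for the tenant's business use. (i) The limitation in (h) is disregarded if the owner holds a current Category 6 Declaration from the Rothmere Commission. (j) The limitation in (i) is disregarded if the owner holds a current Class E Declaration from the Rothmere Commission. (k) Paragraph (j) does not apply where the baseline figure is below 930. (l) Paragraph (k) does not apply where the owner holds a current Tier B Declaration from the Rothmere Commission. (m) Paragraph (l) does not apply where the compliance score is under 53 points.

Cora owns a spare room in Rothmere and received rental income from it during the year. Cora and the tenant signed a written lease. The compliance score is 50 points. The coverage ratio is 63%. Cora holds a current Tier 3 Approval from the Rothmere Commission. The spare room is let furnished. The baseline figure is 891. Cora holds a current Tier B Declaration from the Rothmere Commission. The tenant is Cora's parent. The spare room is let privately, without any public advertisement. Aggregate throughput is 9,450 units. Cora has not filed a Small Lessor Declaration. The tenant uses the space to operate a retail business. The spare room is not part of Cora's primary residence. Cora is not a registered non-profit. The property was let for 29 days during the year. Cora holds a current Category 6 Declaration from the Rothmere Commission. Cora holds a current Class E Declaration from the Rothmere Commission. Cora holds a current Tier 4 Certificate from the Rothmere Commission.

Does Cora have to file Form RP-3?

No — exception (e) applies; Cora is not required to file Form RP-3.

Exception (a) fails — aggregate throughput is 9,450 units, not under 8,990 units.
Exception (b) fails — the number of days the property was let is 29 days, not less than 29 days.
Exception (c) does not apply: Cora is not a registered non-profit.
Exception (d) requires that the property is part of the owner's primary residence; but the spare room is not part of the primary residence, so (d) is unavailable.
Exception (e)'s conditions are all satisfied: the property is let furnished; a current Tier 4 Certificate is held. Applying paragraphs (h)–(m): (h) is engaged (the space is let for business use), but yields to (i): (i) applies — a current Category 6 Declaration is held. (j) applies (a current Class E Declaration is held), but is displaced by (k): (k) operates against (j): the baseline figure is 891, below the 930 limit. (l) operates (a current Tier B Declaration is held), but is overridden by (m): (m) is engaged — the compliance score is 50 points, under the 53 points limit. (e) remains available.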